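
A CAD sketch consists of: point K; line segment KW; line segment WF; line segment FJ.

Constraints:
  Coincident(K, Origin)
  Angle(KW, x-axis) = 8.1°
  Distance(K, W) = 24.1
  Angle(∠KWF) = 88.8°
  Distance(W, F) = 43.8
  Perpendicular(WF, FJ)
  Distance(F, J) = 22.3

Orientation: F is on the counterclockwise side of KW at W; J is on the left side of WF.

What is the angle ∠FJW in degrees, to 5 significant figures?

63.018°

K is at the origin; KW runs at 8.1° with length 24.1, so W = 24.1·(cos 8.1°, sin 8.1°) = (23.860, 3.3957). ∠KWF = 88.8°, so WF runs at 8.1° + (180° − 88.8°) = 99.300° from the x-axis; with |WF| = 43.8, F = W + 43.8·(cos 99.300°, sin 99.300°) = (16.781, 46.620). WF ⟂ FJ; with |FJ| = 22.3 on the left of WF, J = F + 22.3·(-0.98686, -0.16160) = (-5.2256, 43.016). Then cos ∠FJW = JF·JW / (|JF||JW|), giving 63.018°.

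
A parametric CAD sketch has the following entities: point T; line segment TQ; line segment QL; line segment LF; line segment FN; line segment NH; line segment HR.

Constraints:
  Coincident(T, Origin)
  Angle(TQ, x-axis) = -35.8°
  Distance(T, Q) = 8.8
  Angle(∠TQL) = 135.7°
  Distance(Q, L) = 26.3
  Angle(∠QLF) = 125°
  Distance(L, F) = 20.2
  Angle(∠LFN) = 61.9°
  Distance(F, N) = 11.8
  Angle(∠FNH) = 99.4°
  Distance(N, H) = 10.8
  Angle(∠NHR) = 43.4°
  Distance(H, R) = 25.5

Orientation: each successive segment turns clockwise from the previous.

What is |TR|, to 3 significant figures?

53.4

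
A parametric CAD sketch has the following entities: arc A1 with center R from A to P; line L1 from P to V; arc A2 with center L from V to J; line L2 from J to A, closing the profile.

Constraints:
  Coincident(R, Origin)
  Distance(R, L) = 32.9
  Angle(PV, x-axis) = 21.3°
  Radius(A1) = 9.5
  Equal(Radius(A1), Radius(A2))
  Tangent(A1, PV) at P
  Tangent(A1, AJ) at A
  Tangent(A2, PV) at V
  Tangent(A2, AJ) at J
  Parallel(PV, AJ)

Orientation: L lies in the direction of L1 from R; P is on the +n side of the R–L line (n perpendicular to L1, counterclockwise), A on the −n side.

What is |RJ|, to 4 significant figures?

34.24

The slot axis is L1's direction at 21.3°, so u = (cos 21.3°, sin 21.3°) = (0.9317, 0.3633) and n = (−sin 21.3°, cos 21.3°) = (-0.3633, 0.9317). R is at the origin and L lies 32.9 along u from R, so L = 32.9·u = (30.65, 11.95). Tangency of A1 to both parallel lines with radius 9.5 puts P and A at R ± 9.5·n: P = (-3.451, 8.851), A = (3.451, -8.851). Equal radii place V and J the same way about L: V = L + 9.5·n = (27.20, 20.80), J = L − 9.5·n = (34.10, 3.100). Then |RJ| = |J − R| = 34.24.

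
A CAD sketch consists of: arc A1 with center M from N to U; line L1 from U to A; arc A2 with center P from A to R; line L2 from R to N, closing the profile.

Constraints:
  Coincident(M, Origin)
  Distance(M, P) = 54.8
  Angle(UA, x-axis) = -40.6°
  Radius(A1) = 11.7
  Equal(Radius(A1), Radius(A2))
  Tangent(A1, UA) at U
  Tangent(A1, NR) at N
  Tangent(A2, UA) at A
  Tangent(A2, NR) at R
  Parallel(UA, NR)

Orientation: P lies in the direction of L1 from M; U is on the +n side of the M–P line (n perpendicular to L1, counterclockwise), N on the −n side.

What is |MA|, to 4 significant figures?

56.04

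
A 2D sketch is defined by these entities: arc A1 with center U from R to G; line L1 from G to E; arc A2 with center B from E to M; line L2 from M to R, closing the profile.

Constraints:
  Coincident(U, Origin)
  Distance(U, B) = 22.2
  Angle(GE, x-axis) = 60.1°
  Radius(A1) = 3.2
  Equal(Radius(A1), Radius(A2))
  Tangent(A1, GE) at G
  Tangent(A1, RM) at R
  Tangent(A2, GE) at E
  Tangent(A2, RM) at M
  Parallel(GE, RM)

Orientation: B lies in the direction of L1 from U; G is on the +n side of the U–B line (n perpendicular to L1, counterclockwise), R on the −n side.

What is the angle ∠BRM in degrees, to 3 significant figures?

8.20°

The slot axis is L1's direction at 60.1°, so u = (cos 60.1°, sin 60.1°) = (0.498, 0.867) and n = (−sin 60.1°, cos 60.1°) = (-0.867, 0.498). U is at the origin and B lies 22.2 along u from U, so B = 22.2·u = (11.1, 19.2). Tangency of A1 to both parallel lines with radius 3.2 puts G and R at U ± 3.2·n: G = (-2.77, 1.60), R = (2.77, -1.60). Equal radii place E and M the same way about B: E = B + 3.2·n = (8.29, 20.8), M = B − 3.2·n = (13.8, 17.6). Then cos ∠BRM = RB·RM / (|RB||RM|), giving 8.20°.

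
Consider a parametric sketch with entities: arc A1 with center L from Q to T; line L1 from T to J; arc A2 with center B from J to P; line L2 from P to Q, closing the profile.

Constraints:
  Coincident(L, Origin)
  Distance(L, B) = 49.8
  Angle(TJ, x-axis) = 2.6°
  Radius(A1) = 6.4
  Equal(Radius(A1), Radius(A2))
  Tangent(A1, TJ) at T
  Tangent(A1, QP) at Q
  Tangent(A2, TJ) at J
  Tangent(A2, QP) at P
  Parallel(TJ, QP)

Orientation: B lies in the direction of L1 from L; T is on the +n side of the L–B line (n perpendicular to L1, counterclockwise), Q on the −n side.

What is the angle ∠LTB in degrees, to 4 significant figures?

82.68°

L is at the origin and B lies 49.8 along u from L, so B = 49.8·u = (49.75, 2.259). Tangency of A1 to both parallel lines with radius 6.4 puts T and Q at L ± 6.4·n: T = (-0.2903, 6.393), Q = (0.2903, -6.393). Then cos ∠LTB = TL·TB / (|TL||TB|), giving 82.68°.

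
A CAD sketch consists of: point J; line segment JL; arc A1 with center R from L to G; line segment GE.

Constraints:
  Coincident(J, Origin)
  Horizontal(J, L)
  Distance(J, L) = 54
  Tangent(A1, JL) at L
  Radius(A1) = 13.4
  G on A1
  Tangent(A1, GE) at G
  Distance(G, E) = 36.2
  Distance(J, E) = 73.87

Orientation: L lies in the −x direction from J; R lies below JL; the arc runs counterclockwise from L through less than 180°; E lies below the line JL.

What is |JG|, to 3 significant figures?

68.9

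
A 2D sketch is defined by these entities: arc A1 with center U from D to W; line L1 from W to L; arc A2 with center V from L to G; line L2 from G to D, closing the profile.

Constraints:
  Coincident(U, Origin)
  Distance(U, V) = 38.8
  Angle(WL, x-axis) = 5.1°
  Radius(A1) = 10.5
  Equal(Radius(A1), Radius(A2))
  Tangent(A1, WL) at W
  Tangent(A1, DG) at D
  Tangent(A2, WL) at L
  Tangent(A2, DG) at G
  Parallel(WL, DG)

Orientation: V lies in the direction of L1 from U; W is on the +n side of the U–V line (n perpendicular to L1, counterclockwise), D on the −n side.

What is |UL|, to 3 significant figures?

40.2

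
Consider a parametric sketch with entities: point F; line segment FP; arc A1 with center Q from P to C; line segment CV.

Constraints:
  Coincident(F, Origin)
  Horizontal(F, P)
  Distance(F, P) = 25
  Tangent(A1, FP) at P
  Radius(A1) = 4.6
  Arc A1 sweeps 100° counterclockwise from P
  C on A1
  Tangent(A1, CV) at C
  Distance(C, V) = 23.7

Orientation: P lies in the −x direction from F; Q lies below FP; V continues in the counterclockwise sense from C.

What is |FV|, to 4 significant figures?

38.36

F is at the origin; FP is horizontal with |FP| = 25.0 and P on the −x side, so P = (-25.00, 0.000). The tangent condition forces QP to be normal to FP, so Q = P + (0, -4.6) = (-25.00, -4.600). On A1, P sits at bearing 90° from Q; a 100° counterclockwise sweep puts C at bearing 190°, so C = Q + 4.6·(cos 190°, sin 190°) = (-29.53, -5.399). Since A1 is tangent to CV there, QC ⟂ CV, so CV runs along (−sin 190°, cos 190°); with |CV| = 23.7, V = (-25.41, -28.74). Then |FV| = |V − F| = 38.36.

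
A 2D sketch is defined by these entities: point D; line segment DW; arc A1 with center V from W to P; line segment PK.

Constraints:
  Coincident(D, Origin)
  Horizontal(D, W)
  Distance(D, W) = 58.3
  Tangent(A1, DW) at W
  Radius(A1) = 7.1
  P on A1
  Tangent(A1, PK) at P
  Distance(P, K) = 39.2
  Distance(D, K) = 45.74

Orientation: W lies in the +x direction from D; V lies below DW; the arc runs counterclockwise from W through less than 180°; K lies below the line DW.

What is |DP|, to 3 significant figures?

52.6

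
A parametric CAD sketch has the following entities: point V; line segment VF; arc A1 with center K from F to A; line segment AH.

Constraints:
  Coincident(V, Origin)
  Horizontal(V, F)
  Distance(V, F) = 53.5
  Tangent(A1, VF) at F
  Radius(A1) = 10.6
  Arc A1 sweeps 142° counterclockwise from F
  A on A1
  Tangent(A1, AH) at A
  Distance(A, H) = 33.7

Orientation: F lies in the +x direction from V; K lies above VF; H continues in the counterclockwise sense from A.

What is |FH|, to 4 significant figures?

44.47

On A1, F sits at bearing -90° from K; a 142° counterclockwise sweep puts A at bearing 52°, so A = K + 10.6·(cos 52°, sin 52°) = (60.03, 18.95). The tangent condition forces KA to be normal to AH, so AH runs along (−sin 52°, cos 52°); with |AH| = 33.7, H = (33.47, 39.70). Then |FH| = |H − F| = 44.47.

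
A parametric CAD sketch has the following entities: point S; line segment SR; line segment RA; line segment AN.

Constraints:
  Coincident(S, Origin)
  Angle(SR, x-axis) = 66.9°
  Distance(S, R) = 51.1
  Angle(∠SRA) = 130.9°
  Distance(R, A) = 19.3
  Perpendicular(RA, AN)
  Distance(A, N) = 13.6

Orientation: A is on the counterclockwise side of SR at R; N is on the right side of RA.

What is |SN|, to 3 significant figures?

74.2

S is at the origin; SR runs at 66.9° with length 51.1, so R = 51.1·(cos 66.9°, sin 66.9°) = (20.0, 47.0). ∠SRA = 130.9°, so RA runs at 66.9° + (180° − 130.9°) = 116° from the x-axis; with |RA| = 19.3, A = R + 19.3·(cos 116°, sin 116°) = (11.6, 64.3). The perpendicularity gives AN at right angles to RA; with |AN| = 13.6 on the right of RA, N = A + 13.6·(0.899, 0.438) = (23.8, 70.3). Then |SN| = |N − S| = 74.2.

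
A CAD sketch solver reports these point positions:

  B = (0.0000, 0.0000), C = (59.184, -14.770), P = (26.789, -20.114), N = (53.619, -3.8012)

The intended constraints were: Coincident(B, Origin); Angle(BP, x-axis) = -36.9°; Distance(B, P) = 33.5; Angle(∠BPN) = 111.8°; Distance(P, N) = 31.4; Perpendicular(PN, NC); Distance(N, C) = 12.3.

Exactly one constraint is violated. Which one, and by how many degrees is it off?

Perpendicular(PN, NC) — off by 4.40°.

B = (0.00, 0.00) ✓; BP at -36.90° ✓; |BP| = 33.50 ✓; ∠BPN = 111.8° ✓; |PN| = 31.40 ✓; ∠(PN, NC) = 94.40° ✗; |NC| = 12.30 ✓.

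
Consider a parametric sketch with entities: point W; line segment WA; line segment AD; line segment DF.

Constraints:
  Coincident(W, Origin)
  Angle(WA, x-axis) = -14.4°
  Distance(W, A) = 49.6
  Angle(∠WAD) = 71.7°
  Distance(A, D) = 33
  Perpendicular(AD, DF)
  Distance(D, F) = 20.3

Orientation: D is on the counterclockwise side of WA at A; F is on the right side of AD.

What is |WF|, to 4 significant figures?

69.61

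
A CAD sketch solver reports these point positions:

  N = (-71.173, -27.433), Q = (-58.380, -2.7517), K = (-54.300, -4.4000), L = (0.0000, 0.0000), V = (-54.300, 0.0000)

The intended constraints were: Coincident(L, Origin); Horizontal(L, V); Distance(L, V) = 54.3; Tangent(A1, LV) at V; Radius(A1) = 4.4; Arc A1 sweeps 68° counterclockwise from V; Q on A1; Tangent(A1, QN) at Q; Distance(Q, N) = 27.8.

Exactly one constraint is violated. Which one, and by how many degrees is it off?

Tangent(A1, QN) at Q — off by 5.40°.

L = (0.00, 0.00) ✓; L.y = 0.00, V.y = 0.00 ✓; |LV| = 54.30 ✓; ∠(KV, VL) = 90.00° ✓; |KV| = 4.400 ✓; bearing(K→Q) − bearing(K→V) = 68.00° ✓; |KQ| = 4.400 ✓; ∠(KQ, QN) = 95.40° ✗; |QN| = 27.80 ✓.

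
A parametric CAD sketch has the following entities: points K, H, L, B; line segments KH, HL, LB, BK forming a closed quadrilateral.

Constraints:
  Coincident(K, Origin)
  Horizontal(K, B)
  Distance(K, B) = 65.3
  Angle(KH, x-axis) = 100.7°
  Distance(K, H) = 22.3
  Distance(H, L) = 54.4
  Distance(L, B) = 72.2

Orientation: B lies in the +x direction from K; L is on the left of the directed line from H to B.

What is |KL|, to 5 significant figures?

70.630

Checks: |HL| = 54.40 ✓; |LB| = 72.20 ✓.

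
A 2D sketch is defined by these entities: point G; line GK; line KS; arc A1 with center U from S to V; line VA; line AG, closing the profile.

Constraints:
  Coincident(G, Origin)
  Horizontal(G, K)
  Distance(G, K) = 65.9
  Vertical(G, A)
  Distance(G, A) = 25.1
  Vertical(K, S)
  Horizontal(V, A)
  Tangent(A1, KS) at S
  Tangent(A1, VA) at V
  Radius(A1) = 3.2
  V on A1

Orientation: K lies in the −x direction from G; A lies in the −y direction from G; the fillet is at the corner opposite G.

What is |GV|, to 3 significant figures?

67.5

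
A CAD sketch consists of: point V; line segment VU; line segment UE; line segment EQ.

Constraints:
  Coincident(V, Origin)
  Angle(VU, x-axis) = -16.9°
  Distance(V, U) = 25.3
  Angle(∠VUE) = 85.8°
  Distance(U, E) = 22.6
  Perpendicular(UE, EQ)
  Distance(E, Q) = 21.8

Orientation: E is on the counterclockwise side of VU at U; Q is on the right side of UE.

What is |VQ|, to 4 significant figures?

51.40

V is at the origin; VU runs at -16.9° with length 25.3, so U = 25.3·(cos -16.9°, sin -16.9°) = (24.21, -7.355). ∠VUE = 85.8°, so UE runs at -16.9° + (180° − 85.8°) = 77.30° from the x-axis; with |UE| = 22.6, E = U + 22.6·(cos 77.30°, sin 77.30°) = (29.18, 14.69). The perpendicularity gives EQ at right angles to UE; with |EQ| = 21.8 on the right of UE, Q = E + 21.8·(0.9755, -0.2198) = (50.44, 9.900). Then |VQ| = |Q − V| = 51.40.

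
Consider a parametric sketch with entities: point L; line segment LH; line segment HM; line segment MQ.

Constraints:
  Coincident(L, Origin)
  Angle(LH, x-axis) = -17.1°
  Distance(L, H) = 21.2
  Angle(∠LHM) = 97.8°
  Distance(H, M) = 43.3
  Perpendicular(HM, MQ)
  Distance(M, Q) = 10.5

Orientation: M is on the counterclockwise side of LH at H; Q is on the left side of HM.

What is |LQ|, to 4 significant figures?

47.36

L is at the origin; LH runs at -17.1° with length 21.2, so H = 21.2·(cos -17.1°, sin -17.1°) = (20.26, -6.234). ∠LHM = 97.8°, so HM runs at -17.1° + (180° − 97.8°) = 65.10° from the x-axis; with |HM| = 43.3, M = H + 43.3·(cos 65.10°, sin 65.10°) = (38.49, 33.04). The perpendicularity gives MQ at right angles to HM; with |MQ| = 10.5 on the left of HM, Q = M + 10.5·(-0.9070, 0.4210) = (28.97, 37.46). Then |LQ| = |Q − L| = 47.36.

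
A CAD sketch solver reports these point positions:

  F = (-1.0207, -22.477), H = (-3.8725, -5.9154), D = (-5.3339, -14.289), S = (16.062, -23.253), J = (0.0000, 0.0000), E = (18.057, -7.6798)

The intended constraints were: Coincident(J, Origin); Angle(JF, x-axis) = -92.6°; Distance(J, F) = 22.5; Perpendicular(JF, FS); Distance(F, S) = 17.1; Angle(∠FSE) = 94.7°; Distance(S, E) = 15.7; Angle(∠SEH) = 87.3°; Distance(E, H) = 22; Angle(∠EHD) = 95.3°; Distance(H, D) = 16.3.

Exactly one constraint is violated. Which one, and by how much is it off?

Distance(H, D) = 16.3 — off by 7.80.

J = (0.00, 0.00) ✓; JF at -92.60° ✓; |JF| = 22.50 ✓; ∠(JF, FS) = 90.00° ✓; |FS| = 17.10 ✓; ∠FSE = 94.70° ✓; |SE| = 15.70 ✓; ∠SEH = 87.30° ✓; |EH| = 22.00 ✓; ∠EHD = 95.30° ✓; |HD| = 8.500 ✗.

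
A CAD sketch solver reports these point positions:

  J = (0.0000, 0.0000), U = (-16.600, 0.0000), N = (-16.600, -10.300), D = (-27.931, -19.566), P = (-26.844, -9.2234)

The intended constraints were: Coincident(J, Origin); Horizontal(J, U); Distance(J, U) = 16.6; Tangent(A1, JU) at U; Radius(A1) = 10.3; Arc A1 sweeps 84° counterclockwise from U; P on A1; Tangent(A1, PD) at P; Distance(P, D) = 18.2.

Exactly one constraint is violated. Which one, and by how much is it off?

Distance(P, D) = 18.2 — off by 7.80.

J = (0.00, 0.00) ✓; J.y = 0.00, U.y = 0.00 ✓; |JU| = 16.60 ✓; ∠(NU, UJ) = 90.00° ✓; |NU| = 10.30 ✓; bearing(N→P) − bearing(N→U) = 84.00° ✓; |NP| = 10.30 ✓; ∠(NP, PD) = 90.00° ✓; |PD| = 10.40 ✗.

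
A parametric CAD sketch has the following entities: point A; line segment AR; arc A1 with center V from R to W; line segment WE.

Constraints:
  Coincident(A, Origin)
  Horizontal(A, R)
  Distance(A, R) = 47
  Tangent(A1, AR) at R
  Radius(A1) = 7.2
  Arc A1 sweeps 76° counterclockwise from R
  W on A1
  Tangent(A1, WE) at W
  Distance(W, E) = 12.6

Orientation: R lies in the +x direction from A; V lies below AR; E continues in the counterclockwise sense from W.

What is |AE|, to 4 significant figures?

40.98

A is at the origin; AR is horizontal with |AR| = 47.0 and R on the +x side, so R = (47.00, 0.000). The tangent condition forces VR to be normal to AR, so V = R + (0, -7.2) = (47.00, -7.200). On A1, R sits at bearing 90° from V; a 76° counterclockwise sweep puts W at bearing 166°, so W = V + 7.2·(cos 166°, sin 166°) = (40.01, -5.458). Tangency of A1 to WE means the radius VW is perpendicular to WE, so WE runs along (−sin 166°, cos 166°); with |WE| = 12.6, E = (36.97, -17.68). Then |AE| = |E − A| = 40.98.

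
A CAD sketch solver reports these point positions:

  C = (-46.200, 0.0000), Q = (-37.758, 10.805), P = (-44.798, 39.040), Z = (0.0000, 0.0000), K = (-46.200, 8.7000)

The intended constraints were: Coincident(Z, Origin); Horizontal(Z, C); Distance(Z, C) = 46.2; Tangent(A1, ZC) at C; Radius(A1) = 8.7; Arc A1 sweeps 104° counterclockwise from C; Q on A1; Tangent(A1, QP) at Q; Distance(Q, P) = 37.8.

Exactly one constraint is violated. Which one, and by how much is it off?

Distance(Q, P) = 37.8 — off by 8.70.

Z = (0.00, 0.00) ✓; Z.y = 0.00, C.y = 0.00 ✓; |ZC| = 46.20 ✓; ∠(KC, CZ) = 90.00° ✓; |KC| = 8.700 ✓; bearing(K→Q) − bearing(K→C) = 104.0° ✓; |KQ| = 8.700 ✓; ∠(KQ, QP) = 90.00° ✓; |QP| = 29.10 ✗.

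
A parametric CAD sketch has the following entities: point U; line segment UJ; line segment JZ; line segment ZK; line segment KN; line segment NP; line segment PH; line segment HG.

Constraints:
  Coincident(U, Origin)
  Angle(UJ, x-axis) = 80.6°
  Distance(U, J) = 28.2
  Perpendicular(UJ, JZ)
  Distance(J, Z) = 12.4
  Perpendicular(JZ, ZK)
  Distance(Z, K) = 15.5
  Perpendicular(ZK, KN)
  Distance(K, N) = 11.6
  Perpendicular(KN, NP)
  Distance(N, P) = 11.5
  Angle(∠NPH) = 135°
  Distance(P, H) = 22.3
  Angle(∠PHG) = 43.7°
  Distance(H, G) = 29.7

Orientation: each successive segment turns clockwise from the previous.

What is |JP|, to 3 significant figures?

4.08

U is at the origin; UJ runs at 80.6° with length 28.2, so J = (4.61, 27.8). UJ is perpendicular to JZ, so JZ runs at -9.40°; with |JZ| = 12.4, Z = (16.8, 25.8). JZ ⟂ ZK, so ZK runs at -99.4°; with |ZK| = 15.5, K = (14.3, 10.5). ZK ⟂ KN, so KN runs at 171°; with |KN| = 11.6, N = (2.86, 12.4). KN ⟂ NP, so NP runs at 80.6°; with |NP| = 11.5, P = (4.74, 23.7). Then |JP| = |P − J| = 4.08.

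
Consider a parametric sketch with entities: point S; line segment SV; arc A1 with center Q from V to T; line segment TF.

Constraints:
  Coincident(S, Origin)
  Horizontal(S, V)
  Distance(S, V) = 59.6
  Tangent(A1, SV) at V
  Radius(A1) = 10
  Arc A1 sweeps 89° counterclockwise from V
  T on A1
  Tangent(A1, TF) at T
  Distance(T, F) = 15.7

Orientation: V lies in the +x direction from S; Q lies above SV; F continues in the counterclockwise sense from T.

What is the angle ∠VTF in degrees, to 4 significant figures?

135.5°

S is at the origin; S and V share the same y with |SV| = 59.6 and V on the +x side, so V = (59.60, 0.000). Since A1 is tangent to SV there, QV ⟂ SV, so Q = V + (0, 10) = (59.60, 10.00). On A1, V sits at bearing -90° from Q; an 89° counterclockwise sweep puts T at bearing -1°, so T = Q + 10.0·(cos -1°, sin -1°) = (69.60, 9.825). A1 meets TF tangentially, so QT is at right angles to TF, so TF runs along (−sin -1°, cos -1°); with |TF| = 15.7, F = (69.87, 25.52). Then cos ∠VTF = TV·TF / (|TV||TF|), giving 135.5°.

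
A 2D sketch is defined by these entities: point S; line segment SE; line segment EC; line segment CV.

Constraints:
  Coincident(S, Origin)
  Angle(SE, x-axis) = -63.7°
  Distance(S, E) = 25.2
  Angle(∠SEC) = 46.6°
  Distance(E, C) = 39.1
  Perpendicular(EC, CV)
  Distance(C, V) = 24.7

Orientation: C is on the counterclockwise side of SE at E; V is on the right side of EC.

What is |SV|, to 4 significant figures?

48.21

∠SEC = 46.6°, so EC runs at -63.7° + (180° − 46.6°) = 69.70° from the x-axis; with |EC| = 39.1, C = E + 39.1·(cos 69.70°, sin 69.70°) = (24.73, 14.08). EC ⟂ CV; with |CV| = 24.7 on the right of EC, V = C + 24.7·(0.9379, -0.3469) = (47.90, 5.511). Then |SV| = |V − S| = 48.21.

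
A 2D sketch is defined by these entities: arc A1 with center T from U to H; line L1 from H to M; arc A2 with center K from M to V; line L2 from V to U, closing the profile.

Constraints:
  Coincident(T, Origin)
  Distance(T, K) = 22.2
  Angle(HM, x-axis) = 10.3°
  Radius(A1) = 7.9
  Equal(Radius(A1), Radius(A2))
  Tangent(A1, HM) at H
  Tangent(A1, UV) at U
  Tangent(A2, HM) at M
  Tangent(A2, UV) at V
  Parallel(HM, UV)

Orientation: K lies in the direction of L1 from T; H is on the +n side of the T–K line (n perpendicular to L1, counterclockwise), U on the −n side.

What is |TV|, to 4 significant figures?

23.56

The slot axis is L1's direction at 10.3°, so u = (cos 10.3°, sin 10.3°) = (0.9839, 0.1788) and n = (−sin 10.3°, cos 10.3°) = (-0.1788, 0.9839). T is at the origin and K lies 22.2 along u from T, so K = 22.2·u = (21.84, 3.969). Tangency of A1 to both parallel lines with radius 7.9 puts H and U at T ± 7.9·n: H = (-1.413, 7.773), U = (1.413, -7.773). Equal radii place M and V the same way about K: M = K + 7.9·n = (20.43, 11.74), V = K − 7.9·n = (23.25, -3.803). Then |TV| = |V − T| = 23.56.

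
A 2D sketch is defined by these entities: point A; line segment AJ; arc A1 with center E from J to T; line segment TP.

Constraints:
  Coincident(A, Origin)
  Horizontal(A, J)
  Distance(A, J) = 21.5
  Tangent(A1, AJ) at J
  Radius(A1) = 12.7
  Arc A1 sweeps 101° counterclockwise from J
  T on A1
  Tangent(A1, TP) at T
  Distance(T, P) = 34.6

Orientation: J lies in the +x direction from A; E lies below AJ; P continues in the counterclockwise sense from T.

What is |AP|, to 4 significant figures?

51.52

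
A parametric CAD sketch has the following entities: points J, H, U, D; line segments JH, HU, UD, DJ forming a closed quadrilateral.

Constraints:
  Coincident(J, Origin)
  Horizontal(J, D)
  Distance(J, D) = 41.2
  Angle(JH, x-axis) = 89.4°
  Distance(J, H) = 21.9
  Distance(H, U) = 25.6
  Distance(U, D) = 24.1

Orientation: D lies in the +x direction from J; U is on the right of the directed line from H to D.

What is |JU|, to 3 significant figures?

17.5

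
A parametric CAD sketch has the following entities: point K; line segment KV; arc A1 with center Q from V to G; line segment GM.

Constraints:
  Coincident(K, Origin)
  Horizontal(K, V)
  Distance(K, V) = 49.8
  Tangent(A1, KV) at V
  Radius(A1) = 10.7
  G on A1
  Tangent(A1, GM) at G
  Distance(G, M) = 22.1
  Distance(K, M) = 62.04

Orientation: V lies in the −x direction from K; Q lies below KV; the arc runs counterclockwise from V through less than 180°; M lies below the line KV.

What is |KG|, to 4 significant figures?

61.48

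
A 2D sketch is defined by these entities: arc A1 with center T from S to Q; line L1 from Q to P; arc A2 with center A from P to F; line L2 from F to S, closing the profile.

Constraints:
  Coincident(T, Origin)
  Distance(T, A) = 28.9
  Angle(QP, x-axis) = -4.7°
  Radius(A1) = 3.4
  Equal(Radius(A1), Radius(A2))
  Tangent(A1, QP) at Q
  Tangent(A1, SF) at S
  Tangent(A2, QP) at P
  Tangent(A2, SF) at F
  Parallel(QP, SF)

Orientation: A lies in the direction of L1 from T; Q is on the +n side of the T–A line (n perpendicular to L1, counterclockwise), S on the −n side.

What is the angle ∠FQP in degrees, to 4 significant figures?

13.24°

Tangency of A1 to both parallel lines with radius 3.4 puts Q and S at T ± 3.4·n: Q = (0.2786, 3.389), S = (-0.2786, -3.389). Equal radii place P and F the same way about A: P = A + 3.4·n = (29.08, 1.021), F = A − 3.4·n = (28.52, -5.757). Then cos ∠FQP = QF·QP / (|QF||QP|), giving 13.24°.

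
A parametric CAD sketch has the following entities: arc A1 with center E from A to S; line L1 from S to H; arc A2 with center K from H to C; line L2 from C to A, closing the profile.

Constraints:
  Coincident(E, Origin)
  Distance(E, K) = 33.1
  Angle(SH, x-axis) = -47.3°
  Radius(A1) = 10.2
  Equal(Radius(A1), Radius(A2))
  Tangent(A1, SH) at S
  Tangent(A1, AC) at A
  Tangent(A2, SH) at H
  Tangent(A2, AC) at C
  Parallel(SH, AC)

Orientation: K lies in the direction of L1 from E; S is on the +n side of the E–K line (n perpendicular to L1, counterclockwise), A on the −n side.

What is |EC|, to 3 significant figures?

34.6

The slot axis is L1's direction at -47.3°, so u = (cos -47.3°, sin -47.3°) = (0.678, -0.735) and n = (−sin -47.3°, cos -47.3°) = (0.735, 0.678). E is at the origin and K lies 33.1 along u from E, so K = 33.1·u = (22.4, -24.3). Tangency of A1 to both parallel lines with radius 10.2 puts S and A at E ± 10.2·n: S = (7.50, 6.92), A = (-7.50, -6.92). Equal radii place H and C the same way about K: H = K + 10.2·n = (29.9, -17.4), C = K − 10.2·n = (15.0, -31.2). Then |EC| = |C − E| = 34.6.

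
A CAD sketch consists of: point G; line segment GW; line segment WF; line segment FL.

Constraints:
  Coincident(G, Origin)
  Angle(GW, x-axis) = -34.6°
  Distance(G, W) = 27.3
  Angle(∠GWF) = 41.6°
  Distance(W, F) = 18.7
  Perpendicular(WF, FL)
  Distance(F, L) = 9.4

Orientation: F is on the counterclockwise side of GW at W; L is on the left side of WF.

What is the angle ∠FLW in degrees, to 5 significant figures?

63.313°

∠GWF = 41.6°, so WF runs at -34.6° + (180° − 41.6°) = 103.80° from the x-axis; with |WF| = 18.7, F = W + 18.7·(cos 103.80°, sin 103.80°) = (18.011, 2.6581). WF ⟂ FL; with |FL| = 9.4 on the left of WF, L = F + 9.4·(-0.97113, -0.23853) = (8.8824, 0.41586). Then cos ∠FLW = LF·LW / (|LF||LW|), giving 63.313°.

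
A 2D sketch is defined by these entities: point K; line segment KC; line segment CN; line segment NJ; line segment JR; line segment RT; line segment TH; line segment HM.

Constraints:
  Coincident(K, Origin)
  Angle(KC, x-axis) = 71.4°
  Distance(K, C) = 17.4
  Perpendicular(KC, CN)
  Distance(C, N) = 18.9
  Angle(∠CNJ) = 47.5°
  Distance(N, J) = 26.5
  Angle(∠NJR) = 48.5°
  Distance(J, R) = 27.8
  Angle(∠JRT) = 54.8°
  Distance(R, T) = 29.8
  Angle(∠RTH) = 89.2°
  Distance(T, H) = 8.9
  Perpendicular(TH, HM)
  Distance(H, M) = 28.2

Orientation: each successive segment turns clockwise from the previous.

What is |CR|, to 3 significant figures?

8.33

K is at the origin; KC runs at 71.4° with length 17.4, so C = (5.55, 16.5). KC ⟂ CN, so CN runs at -18.6°; with |CN| = 18.9, N = (23.5, 10.5). ∠CNJ = 47.5° gives NJ at -151° from the x-axis; with |NJ| = 26.5, J = (0.263, -2.34). ∠NJR = 48.5° gives JR at 77.4° from the x-axis; with |JR| = 27.8, R = (6.33, 24.8). Then |CR| = |R − C| = 8.33.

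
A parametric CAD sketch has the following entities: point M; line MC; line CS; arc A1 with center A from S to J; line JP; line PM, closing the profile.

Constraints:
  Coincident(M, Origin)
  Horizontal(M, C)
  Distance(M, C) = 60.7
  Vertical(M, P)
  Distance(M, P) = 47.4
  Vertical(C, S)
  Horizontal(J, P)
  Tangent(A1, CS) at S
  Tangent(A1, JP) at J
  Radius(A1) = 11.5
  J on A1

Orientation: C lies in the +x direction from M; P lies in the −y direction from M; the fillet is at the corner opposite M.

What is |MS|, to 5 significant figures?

70.522

The virtual corner opposite M is at (60.700, -47.400). A1 meets CS tangentially, so AS is at right angles to CS and since A1 is tangent to JP there, AJ ⟂ JP, with radius 11.5, so the center A sits 11.5 in from both sides at A = (49.200, -35.900). That places the tangent points at S = (60.700, -35.900) on CS and J = (49.200, -47.400) on JP. Then |MS| = |S − M| = 70.522.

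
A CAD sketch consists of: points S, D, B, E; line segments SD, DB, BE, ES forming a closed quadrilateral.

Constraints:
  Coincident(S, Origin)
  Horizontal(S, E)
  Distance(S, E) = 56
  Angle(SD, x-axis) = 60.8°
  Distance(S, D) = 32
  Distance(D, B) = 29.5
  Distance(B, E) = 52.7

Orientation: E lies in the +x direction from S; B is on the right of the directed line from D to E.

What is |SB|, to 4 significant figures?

3.496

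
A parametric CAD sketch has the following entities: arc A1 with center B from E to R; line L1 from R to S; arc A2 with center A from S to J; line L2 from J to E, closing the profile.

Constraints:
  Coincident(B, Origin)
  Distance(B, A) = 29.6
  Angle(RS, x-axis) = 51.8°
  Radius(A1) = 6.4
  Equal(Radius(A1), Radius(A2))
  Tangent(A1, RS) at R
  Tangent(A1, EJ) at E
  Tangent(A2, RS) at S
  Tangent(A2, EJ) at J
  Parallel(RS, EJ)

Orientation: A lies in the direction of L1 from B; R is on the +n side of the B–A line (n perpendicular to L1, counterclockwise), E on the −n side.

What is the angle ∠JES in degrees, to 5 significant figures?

23.385°

The slot axis is L1's direction at 51.8°, so u = (cos 51.8°, sin 51.8°) = (0.61841, 0.78586) and n = (−sin 51.8°, cos 51.8°) = (-0.78586, 0.61841). B is at the origin and A lies 29.6 along u from B, so A = 29.6·u = (18.305, 23.261). Tangency of A1 to both parallel lines with radius 6.4 puts R and E at B ± 6.4·n: R = (-5.0295, 3.9578), E = (5.0295, -3.9578). Equal radii place S and J the same way about A: S = A + 6.4·n = (13.275, 27.219), J = A − 6.4·n = (23.334, 19.304). Then cos ∠JES = EJ·ES / (|EJ||ES|), giving 23.385°.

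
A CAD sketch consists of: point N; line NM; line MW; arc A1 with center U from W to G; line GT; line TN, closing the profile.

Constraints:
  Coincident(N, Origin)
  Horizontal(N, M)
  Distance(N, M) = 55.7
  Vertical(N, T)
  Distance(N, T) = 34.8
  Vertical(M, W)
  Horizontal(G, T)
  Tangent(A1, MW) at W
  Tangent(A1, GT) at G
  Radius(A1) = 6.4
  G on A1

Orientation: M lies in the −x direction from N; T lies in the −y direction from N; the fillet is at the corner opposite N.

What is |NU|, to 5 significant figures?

56.895

N is at the origin; N and M share the same y with |NM| = 55.7 and M on the −x side, so M = (-55.700, 0.0000). NT is vertical with |NT| = 34.8 and T on the −y side, so T = (0.0000, -34.800). The virtual corner opposite N is at (-55.700, -34.800). Tangency of A1 to MW means the radius UW is perpendicular to MW and since A1 is tangent to GT there, UG ⟂ GT, with radius 6.4, so the center U sits 6.4 in from both sides at U = (-49.300, -28.400). Then |NU| = |U − N| = 56.895.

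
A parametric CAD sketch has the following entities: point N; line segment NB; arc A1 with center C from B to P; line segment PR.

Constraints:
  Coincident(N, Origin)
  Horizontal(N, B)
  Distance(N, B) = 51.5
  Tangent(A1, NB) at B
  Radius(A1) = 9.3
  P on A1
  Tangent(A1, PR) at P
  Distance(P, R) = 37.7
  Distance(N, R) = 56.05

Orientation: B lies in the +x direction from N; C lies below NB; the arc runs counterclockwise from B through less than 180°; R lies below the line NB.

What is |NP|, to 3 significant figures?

43.0

Checks: |CB| = 9.300 ✓; |CP| = 9.300 ✓; ∠(CP, PR) = 90.00° ✓; |PR| = 37.70 ✓; |NR| = 56.05 ✓.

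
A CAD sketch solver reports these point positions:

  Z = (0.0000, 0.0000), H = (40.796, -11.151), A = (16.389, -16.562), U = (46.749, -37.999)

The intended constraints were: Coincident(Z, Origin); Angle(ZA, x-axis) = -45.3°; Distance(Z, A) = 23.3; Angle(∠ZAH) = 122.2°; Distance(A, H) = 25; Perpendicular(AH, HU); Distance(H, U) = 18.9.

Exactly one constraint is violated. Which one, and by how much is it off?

Distance(H, U) = 18.9 — off by 8.60.

Z = (0.00, 0.00) ✓; ZA at -45.30° ✓; |ZA| = 23.30 ✓; ∠ZAH = 122.2° ✓; |AH| = 25.00 ✓; ∠(AH, HU) = 90.00° ✓; |HU| = 27.50 ✗.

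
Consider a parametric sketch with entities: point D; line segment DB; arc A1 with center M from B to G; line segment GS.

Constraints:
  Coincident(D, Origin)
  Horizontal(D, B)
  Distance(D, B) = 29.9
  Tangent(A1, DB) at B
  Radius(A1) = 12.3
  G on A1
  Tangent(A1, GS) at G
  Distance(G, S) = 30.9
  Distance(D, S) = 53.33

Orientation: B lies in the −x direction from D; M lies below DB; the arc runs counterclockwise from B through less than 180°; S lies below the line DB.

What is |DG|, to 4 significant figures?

44.62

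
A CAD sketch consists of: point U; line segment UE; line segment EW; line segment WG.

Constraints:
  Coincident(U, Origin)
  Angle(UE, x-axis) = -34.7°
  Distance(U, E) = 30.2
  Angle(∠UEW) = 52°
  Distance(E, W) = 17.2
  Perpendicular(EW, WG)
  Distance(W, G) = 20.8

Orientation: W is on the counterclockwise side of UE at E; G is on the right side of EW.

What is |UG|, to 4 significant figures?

44.62

U is at the origin; UE runs at -34.7° with length 30.2, so E = 30.2·(cos -34.7°, sin -34.7°) = (24.83, -17.19). ∠UEW = 52.0°, so EW runs at -34.7° + (180° − 52.0°) = 93.30° from the x-axis; with |EW| = 17.2, W = E + 17.2·(cos 93.30°, sin 93.30°) = (23.84, -0.02076). EW is perpendicular to WG; with |WG| = 20.8 on the right of EW, G = W + 20.8·(0.9983, 0.05756) = (44.60, 1.177). Then |UG| = |G − U| = 44.62.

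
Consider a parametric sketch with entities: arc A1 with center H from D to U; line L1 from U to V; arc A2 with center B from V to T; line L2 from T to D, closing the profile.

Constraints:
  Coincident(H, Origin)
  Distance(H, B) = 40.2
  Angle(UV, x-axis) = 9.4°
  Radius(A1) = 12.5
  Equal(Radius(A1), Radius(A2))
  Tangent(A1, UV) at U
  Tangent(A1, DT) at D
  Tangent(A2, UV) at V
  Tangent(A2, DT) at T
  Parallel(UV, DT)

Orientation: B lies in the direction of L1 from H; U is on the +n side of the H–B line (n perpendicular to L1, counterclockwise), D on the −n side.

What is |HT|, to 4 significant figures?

42.10

Tangency of A1 to both parallel lines with radius 12.5 puts U and D at H ± 12.5·n: U = (-2.042, 12.33), D = (2.042, -12.33). Equal radii place V and T the same way about B: V = B + 12.5·n = (37.62, 18.90), T = B − 12.5·n = (41.70, -5.766). Then |HT| = |T − H| = 42.10.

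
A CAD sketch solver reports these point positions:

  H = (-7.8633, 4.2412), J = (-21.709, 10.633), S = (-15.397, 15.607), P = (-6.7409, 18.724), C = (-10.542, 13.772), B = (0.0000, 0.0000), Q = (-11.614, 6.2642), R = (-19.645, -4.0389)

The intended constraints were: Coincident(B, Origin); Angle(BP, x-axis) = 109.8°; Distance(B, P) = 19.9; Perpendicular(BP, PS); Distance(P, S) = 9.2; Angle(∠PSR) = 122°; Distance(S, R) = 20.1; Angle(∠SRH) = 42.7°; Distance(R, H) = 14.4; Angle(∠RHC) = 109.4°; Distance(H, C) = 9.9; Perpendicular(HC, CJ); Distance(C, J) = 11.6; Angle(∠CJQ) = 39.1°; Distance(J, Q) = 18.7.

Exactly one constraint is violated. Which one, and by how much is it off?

Distance(J, Q) = 18.7 — off by 7.70.

B = (0.00, 0.00) ✓; BP at 109.8° ✓; |BP| = 19.90 ✓; ∠(BP, PS) = 90.00° ✓; |PS| = 9.200 ✓; ∠PSR = 122.0° ✓; |SR| = 20.10 ✓; ∠SRH = 42.70° ✓; |RH| = 14.40 ✓; ∠RHC = 109.4° ✓; |HC| = 9.900 ✓; ∠(HC, CJ) = 90.00° ✓; |CJ| = 11.60 ✓; ∠CJQ = 39.10° ✓; |JQ| = 11.00 ✗.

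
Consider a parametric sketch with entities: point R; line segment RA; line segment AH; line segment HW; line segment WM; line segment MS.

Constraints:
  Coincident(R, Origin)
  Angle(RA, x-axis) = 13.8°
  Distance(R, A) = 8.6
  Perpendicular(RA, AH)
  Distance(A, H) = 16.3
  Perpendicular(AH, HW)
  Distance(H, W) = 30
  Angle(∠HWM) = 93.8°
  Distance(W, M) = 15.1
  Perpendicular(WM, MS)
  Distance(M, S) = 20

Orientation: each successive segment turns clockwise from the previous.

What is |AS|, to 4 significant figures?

11.05

R is at the origin; RA runs at 13.8° with length 8.6, so A = (8.352, 2.051). RA is perpendicular to AH, so AH runs at -76.20°; with |AH| = 16.3, H = (12.24, -13.78). The perpendicularity gives HW at right angles to AH, so HW runs at -166.2°; with |HW| = 30.0, W = (-16.89, -20.93). ∠HWM = 93.8° gives WM at 107.6° from the x-axis; with |WM| = 15.1, M = (-21.46, -6.541). WM ⟂ MS, so MS runs at 17.60°; with |MS| = 20.0, S = (-2.396, -0.4935). Then |AS| = |S − A| = 11.05.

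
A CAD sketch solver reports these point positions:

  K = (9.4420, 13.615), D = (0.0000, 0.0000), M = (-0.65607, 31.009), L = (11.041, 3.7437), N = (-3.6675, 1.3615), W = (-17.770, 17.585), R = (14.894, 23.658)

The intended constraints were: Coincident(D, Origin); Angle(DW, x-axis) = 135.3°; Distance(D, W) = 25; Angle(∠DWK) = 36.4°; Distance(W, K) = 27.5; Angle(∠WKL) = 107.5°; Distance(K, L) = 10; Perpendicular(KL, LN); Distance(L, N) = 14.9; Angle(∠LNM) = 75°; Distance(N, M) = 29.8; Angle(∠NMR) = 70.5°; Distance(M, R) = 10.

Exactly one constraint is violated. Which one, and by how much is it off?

Distance(M, R) = 10 — off by 7.20.

D = (0.00, 0.00) ✓; DW at 135.3° ✓; |DW| = 25.00 ✓; ∠DWK = 36.40° ✓; |WK| = 27.50 ✓; ∠WKL = 107.5° ✓; |KL| = 10.00 ✓; ∠(KL, LN) = 90.00° ✓; |LN| = 14.90 ✓; ∠LNM = 75.00° ✓; |NM| = 29.80 ✓; ∠NMR = 70.50° ✓; |MR| = 17.20 ✗.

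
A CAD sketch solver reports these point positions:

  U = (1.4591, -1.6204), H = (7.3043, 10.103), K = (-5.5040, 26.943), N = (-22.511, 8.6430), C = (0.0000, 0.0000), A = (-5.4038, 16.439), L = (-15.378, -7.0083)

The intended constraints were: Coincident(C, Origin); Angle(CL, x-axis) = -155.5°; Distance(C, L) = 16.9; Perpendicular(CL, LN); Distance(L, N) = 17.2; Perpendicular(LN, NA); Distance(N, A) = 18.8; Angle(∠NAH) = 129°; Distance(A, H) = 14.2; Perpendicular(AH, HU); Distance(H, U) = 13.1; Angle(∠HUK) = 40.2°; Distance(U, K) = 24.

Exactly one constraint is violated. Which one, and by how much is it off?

Distance(U, K) = 24 — off by 5.40.

C = (0.00, 0.00) ✓; CL at -155.5° ✓; |CL| = 16.90 ✓; ∠(CL, LN) = 90.00° ✓; |LN| = 17.20 ✓; ∠(LN, NA) = 90.00° ✓; |NA| = 18.80 ✓; ∠NAH = 129.0° ✓; |AH| = 14.20 ✓; ∠(AH, HU) = 90.00° ✓; |HU| = 13.10 ✓; ∠HUK = 40.20° ✓; |UK| = 29.40 ✗.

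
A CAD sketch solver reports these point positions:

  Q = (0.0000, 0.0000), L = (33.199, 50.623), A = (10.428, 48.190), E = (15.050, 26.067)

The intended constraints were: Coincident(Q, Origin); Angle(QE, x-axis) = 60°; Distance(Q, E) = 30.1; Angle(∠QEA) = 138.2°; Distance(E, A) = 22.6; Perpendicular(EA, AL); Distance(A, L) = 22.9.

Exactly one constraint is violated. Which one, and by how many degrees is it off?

Perpendicular(EA, AL) — off by 5.70°.

Q = (0.00, 0.00) ✓; QE at 60.00° ✓; |QE| = 30.10 ✓; ∠QEA = 138.2° ✓; |EA| = 22.60 ✓; ∠(EA, AL) = 95.70° ✗; |AL| = 22.90 ✓.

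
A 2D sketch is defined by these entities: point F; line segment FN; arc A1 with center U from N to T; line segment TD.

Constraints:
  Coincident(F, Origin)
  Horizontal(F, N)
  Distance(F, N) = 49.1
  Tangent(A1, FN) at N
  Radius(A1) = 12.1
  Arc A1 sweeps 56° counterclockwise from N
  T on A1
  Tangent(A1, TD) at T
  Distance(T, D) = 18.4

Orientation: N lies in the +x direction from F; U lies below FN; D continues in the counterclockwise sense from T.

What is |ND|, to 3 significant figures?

28.9

F is at the origin; FN is horizontal with |FN| = 49.1 and N on the +x side, so N = (49.1, 0.00). Since A1 is tangent to FN there, UN ⟂ FN, so U = N + (0, -12.1) = (49.1, -12.1). On A1, N sits at bearing 90° from U; a 56° counterclockwise sweep puts T at bearing 146°, so T = U + 12.1·(cos 146°, sin 146°) = (39.1, -5.33). Tangency of A1 to TD means the radius UT is perpendicular to TD, so TD runs along (−sin 146°, cos 146°); with |TD| = 18.4, D = (28.8, -20.6). Then |ND| = |D − N| = 28.9.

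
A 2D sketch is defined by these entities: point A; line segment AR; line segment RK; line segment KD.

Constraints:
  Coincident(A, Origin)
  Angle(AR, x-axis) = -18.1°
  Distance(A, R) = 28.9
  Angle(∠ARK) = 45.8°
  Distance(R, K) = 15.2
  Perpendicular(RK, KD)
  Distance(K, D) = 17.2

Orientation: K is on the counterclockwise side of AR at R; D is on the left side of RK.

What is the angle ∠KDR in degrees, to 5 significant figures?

41.468°

∠ARK = 45.8°, so RK runs at -18.1° + (180° − 45.8°) = 116.10° from the x-axis; with |RK| = 15.2, K = R + 15.2·(cos 116.10°, sin 116.10°) = (20.783, 4.6715). RK ⟂ KD; with |KD| = 17.2 on the left of RK, D = K + 17.2·(-0.89803, -0.43994) = (5.3368, -2.8955). Then cos ∠KDR = DK·DR / (|DK||DR|), giving 41.468°.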